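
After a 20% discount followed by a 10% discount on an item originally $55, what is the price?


First discount:
20% of $55 = $11
Price after first discount:
$55 - $11 = $44
Second discount:
10% of $44 = $4.40
Final price:
$44 - $4.40 = $39.60

$39.60


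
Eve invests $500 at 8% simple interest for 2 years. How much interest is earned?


Use the formula I = P x R x T / 100
P x R x T = 500 x 8 x 2 = 8000
I = 8000 / 100 = $80

$80


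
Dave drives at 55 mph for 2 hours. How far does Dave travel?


Use the formula: distance = speed x time
Speed = 55 mph, Time = 2 hours
55 x 2 = 110 miles

110 miles


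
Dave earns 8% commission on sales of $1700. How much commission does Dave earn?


Convert rate to decimal:
8% = 0.08
Multiply by sales:
$1700 x 0.08 = $136

$136


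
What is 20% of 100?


Convert percentage to decimal:
20% = 0.2
Multiply:
100 x 0.2 = 20

20


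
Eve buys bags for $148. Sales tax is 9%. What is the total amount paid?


Calculate the tax:
9% of $148 = $13.32
Add tax to price:
$148 + $13.32 = $161.32

$161.32


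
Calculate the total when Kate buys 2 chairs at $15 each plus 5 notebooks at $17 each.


Cost of chairs:
2 x $15 = $30
Cost of notebooks:
5 x $17 = $85
Add both:
$30 + $85 = $115

$115


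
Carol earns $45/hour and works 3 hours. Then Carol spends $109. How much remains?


Calculate earnings:
3 x $45 = $135
Subtract spending:
$135 - $109 = $26

$26


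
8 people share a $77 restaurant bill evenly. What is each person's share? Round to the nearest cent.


Total bill: $77
Number of people: 8
Each pays: $77 / 8 = $9.625 ≈ $9.63

$9.63


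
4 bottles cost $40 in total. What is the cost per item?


Total cost: $40
Number of items: 4
Unit price: $40 / 4 = $10

$10


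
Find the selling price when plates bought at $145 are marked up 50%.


Calculate the markup amount:
50% of $145 = $72.50
Add to cost:
$145 + $72.50 = $217.50

$217.50


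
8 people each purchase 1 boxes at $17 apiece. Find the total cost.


Cost per person:
1 x $17 = $17
Group total:
8 x $17 = $136

$136


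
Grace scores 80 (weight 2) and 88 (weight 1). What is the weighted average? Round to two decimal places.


Weighted sum:
2 x 80 + 1 x 88 = 248
Total weight:
2 + 1 = 3
Weighted average:
248 / 3 = 82.6666... ≈ 82.67

82.67


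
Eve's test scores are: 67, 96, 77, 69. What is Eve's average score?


Add the scores:
67 + 96 + 77 + 69 = 309
Divide by the number of tests:
309 / 4 = 77.25

77.25


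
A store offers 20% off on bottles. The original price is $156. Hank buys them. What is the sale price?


Calculate the discount amount:
20% of $156 = $31.20
Subtract from original:
$156 - $31.20 = $124.80

$124.80


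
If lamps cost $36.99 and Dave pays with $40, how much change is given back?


Start with the amount paid:
$40
Subtract the price:
$40 - $36.99 = $3.01

$3.01


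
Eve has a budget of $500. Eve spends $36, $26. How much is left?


Add up expenses:
$36 + $26 = $62
Subtract from budget:
$500 - $62 = $438

$438


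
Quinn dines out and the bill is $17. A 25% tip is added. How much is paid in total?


Calculate the tip:
25% of $17 = $4.25
Add tip to meal cost:
$17 + $4.25 = $21.25

$21.25


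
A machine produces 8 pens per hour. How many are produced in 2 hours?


Production rate: 8 pens per hour
Time: 2 hours
Total: 8 x 2 = 16 pens

16 pens


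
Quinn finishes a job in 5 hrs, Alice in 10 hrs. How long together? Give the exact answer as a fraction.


Quinn's rate: 1/5 of the job per hour
Alice's rate: 1/10 of the job per hour
Combined rate: 1/5 + 1/10 = 3/10 per hour
Time = 1 / (3/10) = 10/3 hours (≈ 3.33 hours)

10/3 hours


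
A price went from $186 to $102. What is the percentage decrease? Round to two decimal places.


Find the absolute change:
|102 - 186| = 84
Divide by original and multiply by 100:
84 / 186 x 100 = 45.1612...% ≈ 45.16%

45.16%


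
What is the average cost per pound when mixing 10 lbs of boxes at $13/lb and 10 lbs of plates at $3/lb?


Cost of boxes:
10 x $13 = $130
Cost of plates:
10 x $3 = $30
Total cost: $130 + $30 = $160
Total weight: 20 lbs
Average: $160 / 20 = $8/lb

$8/lb


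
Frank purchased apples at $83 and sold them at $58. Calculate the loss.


Selling price = $58
Cost price = $83
Loss = cost price - selling price:
Loss = $83 - $58 = $25

$25


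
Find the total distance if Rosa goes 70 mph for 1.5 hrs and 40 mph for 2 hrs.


Leg 1 distance:
70 x 1.5 = 105 miles
Leg 2 distance:
40 x 2 = 80 miles
Total distance:
105 + 80 = 185 miles

185 miles


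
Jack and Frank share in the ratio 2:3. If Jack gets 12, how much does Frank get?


Find the multiplier:
12 / 2 = 6
Apply to Frank's share:
3 x 6 = 18

18


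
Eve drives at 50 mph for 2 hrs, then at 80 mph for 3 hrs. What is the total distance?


Leg 1 distance:
50 x 2 = 100 miles
Leg 2 distance:
80 x 3 = 240 miles
Total distance:
100 + 240 = 340 miles

340 miles


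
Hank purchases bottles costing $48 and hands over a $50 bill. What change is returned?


Start with the amount paid:
$50
Subtract the price:
$50 - $48 = $2

$2


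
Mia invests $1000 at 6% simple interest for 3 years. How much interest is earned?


Use the formula I = P x R x T / 100
P x R x T = 1000 x 6 x 3 = 18000
I = 18000 / 100 = $180

$180


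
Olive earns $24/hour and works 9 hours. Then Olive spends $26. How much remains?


Calculate earnings:
9 x $24 = $216
Subtract spending:
$216 - $26 = $190

$190


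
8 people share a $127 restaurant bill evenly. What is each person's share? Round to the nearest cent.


Total bill: $127
Number of people: 8
Each pays: $127 / 8 = $15.875 ≈ $15.88

$15.88


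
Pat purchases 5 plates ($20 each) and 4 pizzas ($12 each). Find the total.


Cost of plates:
5 x $20 = $100
Cost of pizzas:
4 x $12 = $48
Add both:
$100 + $48 = $148

$148


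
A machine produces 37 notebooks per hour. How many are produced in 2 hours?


Production rate: 37 notebooks per hour
Time: 2 hours
Total: 37 x 2 = 74 notebooks

74 notebooks


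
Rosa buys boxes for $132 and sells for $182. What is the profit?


Selling price = $182
Cost price = $132
Profit = selling price - cost price:
Profit = $182 - $132 = $50

$50


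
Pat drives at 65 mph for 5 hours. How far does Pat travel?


Use the formula: distance = speed x time
Speed = 65 mph, Time = 5 hours
65 x 5 = 325 miles

325 miles


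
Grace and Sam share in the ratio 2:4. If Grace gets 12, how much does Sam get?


Find the multiplier:
12 / 2 = 6
Apply to Sam's share:
4 x 6 = 24

24


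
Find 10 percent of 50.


Convert percentage to decimal:
10% = 0.1
Multiply:
50 x 0.1 = 5

5


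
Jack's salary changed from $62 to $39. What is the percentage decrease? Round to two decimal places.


Find the absolute change:
|39 - 62| = 23
Divide by original and multiply by 100:
23 / 62 x 100 = 37.0967...% ≈ 37.1%

37.1%


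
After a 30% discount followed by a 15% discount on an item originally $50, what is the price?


First discount:
30% of $50 = $15
Price after first discount:
$50 - $15 = $35
Second discount:
15% of $35 = $5.25
Final price:
$35 - $5.25 = $29.75

$29.75


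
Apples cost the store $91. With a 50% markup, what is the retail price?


Calculate the markup amount:
50% of $91 = $45.50
Add to cost:
$91 + $45.50 = $136.50

$136.50


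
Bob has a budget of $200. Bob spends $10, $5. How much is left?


Add up expenses:
$10 + $5 = $15
Subtract from budget:
$200 - $15 = $185

$185


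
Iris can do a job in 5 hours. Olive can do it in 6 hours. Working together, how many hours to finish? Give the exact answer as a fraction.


Iris's rate: 1/5 of the job per hour
Olive's rate: 1/6 of the job per hour
Combined rate: 1/5 + 1/6 = 11/30 per hour
Time = 1 / (11/30) = 30/11 hours (≈ 2.73 hours)

30/11 hours


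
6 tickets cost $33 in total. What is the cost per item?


Total cost: $33
Number of items: 6
Unit price: $33 / 6 = $5.50

$5.50


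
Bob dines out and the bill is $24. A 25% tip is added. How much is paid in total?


Calculate the tip:
25% of $24 = $6
Add tip to meal cost:
$24 + $6 = $30

$30


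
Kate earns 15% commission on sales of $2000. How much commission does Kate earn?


Convert rate to decimal:
15% = 0.15
Multiply by sales:
$2000 x 0.15 = $300

$300


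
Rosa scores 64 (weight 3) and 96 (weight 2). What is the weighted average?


Weighted sum:
3 x 64 + 2 x 96 = 384
Total weight:
3 + 2 = 5
Weighted average:
384 / 5 = 76.8

76.8


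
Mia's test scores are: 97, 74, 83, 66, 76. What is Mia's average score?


Add the scores:
97 + 74 + 83 + 66 + 76 = 396
Divide by the number of tests:
396 / 5 = 79.2

79.2


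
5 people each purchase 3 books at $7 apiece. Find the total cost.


Cost per person:
3 x $7 = $21
Group total:
5 x $21 = $105

$105


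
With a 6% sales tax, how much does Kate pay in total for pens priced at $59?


Calculate the tax:
6% of $59 = $3.54
Add tax to price:
$59 + $3.54 = $62.54

$62.54


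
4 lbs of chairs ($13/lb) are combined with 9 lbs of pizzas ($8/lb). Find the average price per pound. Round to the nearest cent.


Cost of chairs:
4 x $13 = $52
Cost of pizzas:
9 x $8 = $72
Total cost: $52 + $72 = $124
Total weight: 13 lbs
Average: $124 / 13 = $9.5384... ≈ $9.54/lb

$9.54/lb


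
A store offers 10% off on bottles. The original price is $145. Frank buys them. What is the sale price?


Calculate the discount amount:
10% of $145 = $14.50
Subtract from original:
$145 - $14.50 = $130.50

$130.50


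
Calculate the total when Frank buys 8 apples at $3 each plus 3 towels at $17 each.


Cost of apples:
8 x $3 = $24
Cost of towels:
3 x $17 = $51
Add both:
$24 + $51 = $75

$75


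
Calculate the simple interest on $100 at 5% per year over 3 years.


Use the formula I = P x R x T / 100
P x R x T = 100 x 5 x 3 = 1500
I = 1500 / 100 = $15

$15


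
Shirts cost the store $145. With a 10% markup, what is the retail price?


Calculate the markup amount:
10% of $145 = $14.50
Add to cost:
$145 + $14.50 = $159.50

$159.50


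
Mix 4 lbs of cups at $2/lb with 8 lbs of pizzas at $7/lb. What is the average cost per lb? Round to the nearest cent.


Cost of cups:
4 x $2 = $8
Cost of pizzas:
8 x $7 = $56
Total cost: $8 + $56 = $64
Total weight: 12 lbs
Average: $64 / 12 = $5.3333... ≈ $5.33/lb

$5.33/lb


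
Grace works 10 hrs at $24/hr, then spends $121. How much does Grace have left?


Calculate earnings:
10 x $24 = $240
Subtract spending:
$240 - $121 = $119

$119


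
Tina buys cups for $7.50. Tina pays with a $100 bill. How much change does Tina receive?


Start with the amount paid:
$100
Subtract the price:
$100 - $7.50 = $92.50

$92.50


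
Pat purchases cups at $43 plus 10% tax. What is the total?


Calculate the tax:
10% of $43 = $4.30
Add tax to price:
$43 + $4.30 = $47.30

$47.30


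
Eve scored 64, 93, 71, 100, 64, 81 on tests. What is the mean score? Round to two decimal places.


Add the scores:
64 + 93 + 71 + 100 + 64 + 81 = 473
Divide by the number of tests:
473 / 6 = 78.8333... ≈ 78.83

78.83


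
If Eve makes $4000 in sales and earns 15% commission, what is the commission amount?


Convert rate to decimal:
15% = 0.15
Multiply by sales:
$4000 x 0.15 = $600

$600


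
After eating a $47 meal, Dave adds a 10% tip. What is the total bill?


Calculate the tip:
10% of $47 = $4.70
Add tip to meal cost:
$47 + $4.70 = $51.70

$51.70


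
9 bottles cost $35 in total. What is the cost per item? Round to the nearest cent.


Total cost: $35
Number of items: 9
Unit price: $35 / 9 = $3.8888... ≈ $3.89

$3.89


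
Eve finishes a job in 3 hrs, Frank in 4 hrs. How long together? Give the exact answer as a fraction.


Eve's rate: 1/3 of the job per hour
Frank's rate: 1/4 of the job per hour
Combined rate: 1/3 + 1/4 = 7/12 per hour
Time = 1 / (7/12) = 12/7 hours (≈ 1.71 hours)

12/7 hours


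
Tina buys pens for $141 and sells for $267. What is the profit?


Selling price = $267
Cost price = $141
Profit = selling price - cost price:
Profit = $267 - $141 = $126

$126


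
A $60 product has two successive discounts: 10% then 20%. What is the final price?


First discount:
10% of $60 = $6
Price after first discount:
$60 - $6 = $54
Second discount:
20% of $54 = $10.80
Final price:
$54 - $10.80 = $43.20

$43.20


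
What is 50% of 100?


Convert percentage to decimal:
50% = 0.5
Multiply:
100 x 0.5 = 50

50


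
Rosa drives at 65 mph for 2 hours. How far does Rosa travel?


Use the formula: distance = speed x time
Speed = 65 mph, Time = 2 hours
65 x 2 = 130 miles

130 miles


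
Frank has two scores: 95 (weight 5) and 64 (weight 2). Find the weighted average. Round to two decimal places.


Weighted sum:
5 x 95 + 2 x 64 = 603
Total weight:
5 + 2 = 7
Weighted average:
603 / 7 = 86.1428... ≈ 86.14

86.14


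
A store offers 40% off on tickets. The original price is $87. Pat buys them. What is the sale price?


Calculate the discount amount:
40% of $87 = $34.80
Subtract from original:
$87 - $34.80 = $52.20

$52.20


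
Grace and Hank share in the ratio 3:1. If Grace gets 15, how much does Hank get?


Find the multiplier:
15 / 3 = 5
Apply to Hank's share:
1 x 5 = 5

5


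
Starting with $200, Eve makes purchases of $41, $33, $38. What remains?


Add up expenses:
$41 + $33 + $38 = $112
Subtract from budget:
$200 - $112 = $88

$88


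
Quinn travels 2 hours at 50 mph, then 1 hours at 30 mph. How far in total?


Leg 1 distance:
50 x 2 = 100 miles
Leg 2 distance:
30 x 1 = 30 miles
Total distance:
100 + 30 = 130 miles

130 miles


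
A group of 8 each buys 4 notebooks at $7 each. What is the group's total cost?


Cost per person:
4 x $7 = $28
Group total:
8 x $28 = $224

$224


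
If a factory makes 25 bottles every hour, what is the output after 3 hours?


Production rate: 25 bottles per hour
Time: 3 hours
Total: 25 x 3 = 75 bottles

75 bottles


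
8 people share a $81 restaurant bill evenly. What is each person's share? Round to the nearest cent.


Total bill: $81
Number of people: 8
Each pays: $81 / 8 = $10.125 ≈ $10.13

$10.13


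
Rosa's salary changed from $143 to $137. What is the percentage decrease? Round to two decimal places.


Find the absolute change:
|137 - 143| = 6
Divide by original and multiply by 100:
6 / 143 x 100 = 4.1958...% ≈ 4.2%

4.2%


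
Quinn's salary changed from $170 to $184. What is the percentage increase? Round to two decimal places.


Find the absolute change:
|184 - 170| = 14
Divide by original and multiply by 100:
14 / 170 x 100 = 8.2352...% ≈ 8.24%

8.24%


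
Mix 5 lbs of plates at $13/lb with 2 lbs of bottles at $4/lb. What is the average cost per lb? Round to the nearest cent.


Cost of plates:
5 x $13 = $65
Cost of bottles:
2 x $4 = $8
Total cost: $65 + $8 = $73
Total weight: 7 lbs
Average: $73 / 7 = $10.4285... ≈ $10.43/lb

$10.43/lb


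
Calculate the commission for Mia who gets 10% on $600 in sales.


Convert rate to decimal:
10% = 0.1
Multiply by sales:
$600 x 0.1 = $60

$60


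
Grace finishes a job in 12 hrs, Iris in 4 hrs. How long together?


Grace's rate: 1/12 of the job per hour
Iris's rate: 1/4 of the job per hour
Combined rate: 1/12 + 1/4 = 1/3 per hour
Time = 1 / (1/3) = 3 hours

3 hours


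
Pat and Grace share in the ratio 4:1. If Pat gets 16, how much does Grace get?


Find the multiplier:
16 / 4 = 4
Apply to Grace's share:
1 x 4 = 4

4


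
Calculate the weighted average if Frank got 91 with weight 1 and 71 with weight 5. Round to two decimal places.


Weighted sum:
1 x 91 + 5 x 71 = 446
Total weight:
1 + 5 = 6
Weighted average:
446 / 6 = 74.3333... ≈ 74.33

74.33


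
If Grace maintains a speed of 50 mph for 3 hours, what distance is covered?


Use the formula: distance = speed x time
Speed = 50 mph, Time = 3 hours
50 x 3 = 150 miles

150 miles


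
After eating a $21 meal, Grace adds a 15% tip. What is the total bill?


Calculate the tip:
15% of $21 = $3.15
Add tip to meal cost:
$21 + $3.15 = $24.15

$24.15


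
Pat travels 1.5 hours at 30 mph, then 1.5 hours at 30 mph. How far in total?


Leg 1 distance:
30 x 1.5 = 45 miles
Leg 2 distance:
30 x 1.5 = 45 miles
Total distance:
45 + 45 = 90 miles

90 miles


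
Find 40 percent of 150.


Convert percentage to decimal:
40% = 0.4
Multiply:
150 x 0.4 = 60

60


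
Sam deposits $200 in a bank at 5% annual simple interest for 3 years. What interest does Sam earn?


Use the formula I = P x R x T / 100
P x R x T = 200 x 5 x 3 = 3000
I = 3000 / 100 = $30

$30


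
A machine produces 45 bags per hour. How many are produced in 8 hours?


Production rate: 45 bags per hour
Time: 8 hours
Total: 45 x 8 = 360 bags

360 bags


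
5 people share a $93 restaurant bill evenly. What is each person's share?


Total bill: $93
Number of people: 5
Each pays: $93 / 5 = $18.60

$18.60


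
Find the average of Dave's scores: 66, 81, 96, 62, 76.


Add the scores:
66 + 81 + 96 + 62 + 76 = 381
Divide by the number of tests:
381 / 5 = 76.2

76.2


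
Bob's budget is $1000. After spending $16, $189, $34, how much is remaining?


Add up expenses:
$16 + $189 + $34 = $239
Subtract from budget:
$1000 - $239 = $761

$761


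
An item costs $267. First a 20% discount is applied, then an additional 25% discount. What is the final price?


First discount:
20% of $267 = $53.40
Price after first discount:
$267 - $53.40 = $213.60
Second discount:
25% of $213.60 = $53.40
Final price:
$213.60 - $53.40 = $160.20

$160.20


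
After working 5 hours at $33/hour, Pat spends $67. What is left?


Calculate earnings:
5 x $33 = $165
Subtract spending:
$165 - $67 = $98

$98


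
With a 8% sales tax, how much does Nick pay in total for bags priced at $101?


Calculate the tax:
8% of $101 = $8.08
Add tax to price:
$101 + $8.08 = $109.08

$109.08


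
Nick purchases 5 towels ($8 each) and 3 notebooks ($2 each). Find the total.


Cost of towels:
5 x $8 = $40
Cost of notebooks:
3 x $2 = $6
Add both:
$40 + $6 = $46

$46


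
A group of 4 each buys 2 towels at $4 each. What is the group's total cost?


Cost per person:
2 x $4 = $8
Group total:
4 x $8 = $32

$32


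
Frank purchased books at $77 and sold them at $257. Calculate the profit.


Selling price = $257
Cost price = $77
Profit = selling price - cost price:
Profit = $257 - $77 = $180

$180


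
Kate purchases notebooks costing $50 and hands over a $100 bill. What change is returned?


Start with the amount paid:
$100
Subtract the price:
$100 - $50 = $50

$50


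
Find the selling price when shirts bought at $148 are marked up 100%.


Calculate the markup amount:
100% of $148 = $148
Add to cost:
$148 + $148 = $296

$296


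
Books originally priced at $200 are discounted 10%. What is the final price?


Calculate the discount amount:
10% of $200 = $20
Subtract from original:
$200 - $20 = $180

$180


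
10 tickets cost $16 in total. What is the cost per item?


Total cost: $16
Number of items: 10
Unit price: $16 / 10 = $1.60

$1.60


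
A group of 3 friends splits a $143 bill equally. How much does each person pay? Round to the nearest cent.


Total bill: $143
Number of people: 3
Each pays: $143 / 3 = $47.6666... ≈ $47.67

$47.67


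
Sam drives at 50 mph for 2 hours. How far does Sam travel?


Use the formula: distance = speed x time
Speed = 50 mph, Time = 2 hours
50 x 2 = 100 miles

100 miles


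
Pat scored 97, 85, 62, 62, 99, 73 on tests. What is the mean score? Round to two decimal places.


Add the scores:
97 + 85 + 62 + 62 + 99 + 73 = 478
Divide by the number of tests:
478 / 6 = 79.6666... ≈ 79.67

79.67


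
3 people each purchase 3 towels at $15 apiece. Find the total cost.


Cost per person:
3 x $15 = $45
Group total:
3 x $45 = $135

$135


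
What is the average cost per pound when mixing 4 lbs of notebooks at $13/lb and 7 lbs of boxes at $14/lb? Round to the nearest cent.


Cost of notebooks:
4 x $13 = $52
Cost of boxes:
7 x $14 = $98
Total cost: $52 + $98 = $150
Total weight: 11 lbs
Average: $150 / 11 = $13.6363... ≈ $13.64/lb

$13.64/lb


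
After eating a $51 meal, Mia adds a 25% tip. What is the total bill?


Calculate the tip:
25% of $51 = $12.75
Add tip to meal cost:
$51 + $12.75 = $63.75

$63.75


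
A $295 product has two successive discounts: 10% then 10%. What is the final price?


First discount:
10% of $295 = $29.50
Price after first discount:
$295 - $29.50 = $265.50
Second discount:
10% of $265.50 = $26.55
Final price:
$265.50 - $26.55 = $238.95

$238.95


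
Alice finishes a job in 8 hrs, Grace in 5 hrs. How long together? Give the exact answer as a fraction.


Alice's rate: 1/8 of the job per hour
Grace's rate: 1/5 of the job per hour
Combined rate: 1/8 + 1/5 = 13/40 per hour
Time = 1 / (13/40) = 40/13 hours (≈ 3.08 hours)

40/13 hours


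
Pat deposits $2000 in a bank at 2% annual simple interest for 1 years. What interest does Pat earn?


Use the formula I = P x R x T / 100
P x R x T = 2000 x 2 x 1 = 4000
I = 4000 / 100 = $40

$40


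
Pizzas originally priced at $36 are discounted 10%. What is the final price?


Calculate the discount amount:
10% of $36 = $3.60
Subtract from original:
$36 - $3.60 = $32.40

$32.40


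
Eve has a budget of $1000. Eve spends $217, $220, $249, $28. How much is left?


Add up expenses:
$217 + $220 + $249 + $28 = $714
Subtract from budget:
$1000 - $714 = $286

$286


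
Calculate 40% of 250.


Convert percentage to decimal:
40% = 0.4
Multiply:
250 x 0.4 = 100

100


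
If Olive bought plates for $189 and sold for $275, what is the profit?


Selling price = $275
Cost price = $189
Profit = selling price - cost price:
Profit = $275 - $189 = $86

$86


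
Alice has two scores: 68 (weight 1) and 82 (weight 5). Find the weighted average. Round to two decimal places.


Weighted sum:
1 x 68 + 5 x 82 = 478
Total weight:
1 + 5 = 6
Weighted average:
478 / 6 = 79.6666... ≈ 79.67

79.67


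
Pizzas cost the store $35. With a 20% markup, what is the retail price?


Calculate the markup amount:
20% of $35 = $7
Add to cost:
$35 + $7 = $42

$42


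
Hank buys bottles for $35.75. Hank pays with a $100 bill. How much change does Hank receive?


Start with the amount paid:
$100
Subtract the price:
$100 - $35.75 = $64.25

$64.25


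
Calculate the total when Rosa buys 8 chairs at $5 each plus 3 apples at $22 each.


Cost of chairs:
8 x $5 = $40
Cost of apples:
3 x $22 = $66
Add both:
$40 + $66 = $106

$106


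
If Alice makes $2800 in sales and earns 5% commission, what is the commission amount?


Convert rate to decimal:
5% = 0.05
Multiply by sales:
$2800 x 0.05 = $140

$140


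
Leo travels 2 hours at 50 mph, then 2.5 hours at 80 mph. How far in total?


Leg 1 distance:
50 x 2 = 100 miles
Leg 2 distance:
80 x 2.5 = 200 miles
Total distance:
100 + 200 = 300 miles

300 miles


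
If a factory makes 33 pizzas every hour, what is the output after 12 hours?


Production rate: 33 pizzas per hour
Time: 12 hours
Total: 33 x 12 = 396 pizzas

396 pizzas


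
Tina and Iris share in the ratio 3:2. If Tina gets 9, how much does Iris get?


Find the multiplier:
9 / 3 = 3
Apply to Iris's share:
2 x 3 = 6

6


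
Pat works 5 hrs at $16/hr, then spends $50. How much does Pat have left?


Calculate earnings:
5 x $16 = $80
Subtract spending:
$80 - $50 = $30

$30


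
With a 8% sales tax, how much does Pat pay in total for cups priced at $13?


Calculate the tax:
8% of $13 = $1.04
Add tax to price:
$13 + $1.04 = $14.04

$14.04


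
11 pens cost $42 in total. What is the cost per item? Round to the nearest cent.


Total cost: $42
Number of items: 11
Unit price: $42 / 11 = $3.8181... ≈ $3.82

$3.82


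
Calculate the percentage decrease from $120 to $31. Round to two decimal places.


Find the absolute change:
|31 - 120| = 89
Divide by original and multiply by 100:
89 / 120 x 100 = 74.1666...% ≈ 74.17%

74.17%


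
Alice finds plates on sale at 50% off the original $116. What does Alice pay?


Calculate the discount amount:
50% of $116 = $58
Subtract from original:
$116 - $58 = $58

$58


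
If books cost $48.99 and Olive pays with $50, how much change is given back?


Start with the amount paid:
$50
Subtract the price:
$50 - $48.99 = $1.01

$1.01


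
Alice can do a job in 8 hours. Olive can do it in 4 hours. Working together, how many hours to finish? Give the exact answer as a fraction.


Alice's rate: 1/8 of the job per hour
Olive's rate: 1/4 of the job per hour
Combined rate: 1/8 + 1/4 = 3/8 per hour
Time = 1 / (3/8) = 8/3 hours (≈ 2.67 hours)

8/3 hours


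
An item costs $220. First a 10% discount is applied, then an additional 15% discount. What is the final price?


First discount:
10% of $220 = $22
Price after first discount:
$220 - $22 = $198
Second discount:
15% of $198 = $29.70
Final price:
$198 - $29.70 = $168.30

$168.30


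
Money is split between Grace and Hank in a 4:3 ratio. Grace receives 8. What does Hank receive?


Find the multiplier:
8 / 4 = 2
Apply to Hank's share:
3 x 2 = 6

6


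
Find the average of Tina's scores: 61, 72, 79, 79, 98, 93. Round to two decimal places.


Add the scores:
61 + 72 + 79 + 79 + 98 + 93 = 482
Divide by the number of tests:
482 / 6 = 80.3333... ≈ 80.33

80.33


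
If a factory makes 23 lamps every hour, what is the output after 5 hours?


Production rate: 23 lamps per hour
Time: 5 hours
Total: 23 x 5 = 115 lamps

115 lamps


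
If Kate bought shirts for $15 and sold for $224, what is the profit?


Selling price = $224
Cost price = $15
Profit = selling price - cost price:
Profit = $224 - $15 = $209

$209


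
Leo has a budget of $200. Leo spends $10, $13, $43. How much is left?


Add up expenses:
$10 + $13 + $43 = $66
Subtract from budget:
$200 - $66 = $134

$134


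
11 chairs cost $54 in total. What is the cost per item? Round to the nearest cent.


Total cost: $54
Number of items: 11
Unit price: $54 / 11 = $4.9090... ≈ $4.91

$4.91


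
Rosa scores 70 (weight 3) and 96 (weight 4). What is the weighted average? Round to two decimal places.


Weighted sum:
3 x 70 + 4 x 96 = 594
Total weight:
3 + 4 = 7
Weighted average:
594 / 7 = 84.8571... ≈ 84.86

84.86


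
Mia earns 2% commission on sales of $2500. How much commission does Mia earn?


Convert rate to decimal:
2% = 0.02
Multiply by sales:
$2500 x 0.02 = $50

$50


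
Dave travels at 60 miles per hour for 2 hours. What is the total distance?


Use the formula: distance = speed x time
Speed = 60 mph, Time = 2 hours
60 x 2 = 120 miles

120 miles


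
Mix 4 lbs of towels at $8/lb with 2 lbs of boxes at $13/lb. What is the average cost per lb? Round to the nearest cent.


Cost of towels:
4 x $8 = $32
Cost of boxes:
2 x $13 = $26
Total cost: $32 + $26 = $58
Total weight: 6 lbs
Average: $58 / 6 = $9.6666... ≈ $9.67/lb

$9.67/lb


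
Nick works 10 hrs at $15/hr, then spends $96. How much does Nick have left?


Calculate earnings:
10 x $15 = $150
Subtract spending:
$150 - $96 = $54

$54


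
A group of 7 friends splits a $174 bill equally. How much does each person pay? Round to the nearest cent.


Total bill: $174
Number of people: 7
Each pays: $174 / 7 = $24.8571... ≈ $24.86

$24.86


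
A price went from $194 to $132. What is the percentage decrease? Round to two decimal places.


Find the absolute change:
|132 - 194| = 62
Divide by original and multiply by 100:
62 / 194 x 100 = 31.9587...% ≈ 31.96%

31.96%


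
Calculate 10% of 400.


Convert percentage to decimal:
10% = 0.1
Multiply:
400 x 0.1 = 40

40


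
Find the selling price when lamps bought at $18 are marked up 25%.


Calculate the markup amount:
25% of $18 = $4.50
Add to cost:
$18 + $4.50 = $22.50

$22.50


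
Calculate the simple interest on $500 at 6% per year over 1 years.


Use the formula I = P x R x T / 100
P x R x T = 500 x 6 x 1 = 3000
I = 3000 / 100 = $30

$30


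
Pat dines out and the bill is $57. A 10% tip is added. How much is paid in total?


Calculate the tip:
10% of $57 = $5.70
Add tip to meal cost:
$57 + $5.70 = $62.70

$62.70


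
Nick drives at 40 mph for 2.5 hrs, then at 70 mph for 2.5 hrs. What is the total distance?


Leg 1 distance:
40 x 2.5 = 100 miles
Leg 2 distance:
70 x 2.5 = 175 miles
Total distance:
100 + 175 = 275 miles

275 miles


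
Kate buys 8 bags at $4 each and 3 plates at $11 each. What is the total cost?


Cost of bags:
8 x $4 = $32
Cost of plates:
3 x $11 = $33
Add both:
$32 + $33 = $65

$65


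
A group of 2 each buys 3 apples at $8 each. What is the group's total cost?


Cost per person:
3 x $8 = $24
Group total:
2 x $24 = $48

$48


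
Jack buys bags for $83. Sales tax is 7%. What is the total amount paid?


Calculate the tax:
7% of $83 = $5.81
Add tax to price:
$83 + $5.81 = $88.81

$88.81


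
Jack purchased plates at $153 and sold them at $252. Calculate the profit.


Selling price = $252
Cost price = $153
Profit = selling price - cost price:
Profit = $252 - $153 = $99

$99


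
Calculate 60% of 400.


Convert percentage to decimal:
60% = 0.6
Multiply:
400 x 0.6 = 240

240


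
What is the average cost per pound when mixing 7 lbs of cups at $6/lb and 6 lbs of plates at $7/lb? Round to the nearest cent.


Cost of cups:
7 x $6 = $42
Cost of plates:
6 x $7 = $42
Total cost: $42 + $42 = $84
Total weight: 13 lbs
Average: $84 / 13 = $6.4615... ≈ $6.46/lb

$6.46/lb


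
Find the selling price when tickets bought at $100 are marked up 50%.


Calculate the markup amount:
50% of $100 = $50
Add to cost:
$100 + $50 = $150

$150


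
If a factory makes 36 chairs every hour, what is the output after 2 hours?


Production rate: 36 chairs per hour
Time: 2 hours
Total: 36 x 2 = 72 chairs

72 chairs


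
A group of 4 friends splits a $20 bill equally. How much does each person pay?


Total bill: $20
Number of people: 4
Each pays: $20 / 4 = $5

$5


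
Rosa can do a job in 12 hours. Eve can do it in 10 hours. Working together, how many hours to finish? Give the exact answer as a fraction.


Rosa's rate: 1/12 of the job per hour
Eve's rate: 1/10 of the job per hour
Combined rate: 1/12 + 1/10 = 11/60 per hour
Time = 1 / (11/60) = 60/11 hours (≈ 5.45 hours)

60/11 hours


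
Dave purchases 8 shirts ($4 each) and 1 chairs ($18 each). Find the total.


Cost of shirts:
8 x $4 = $32
Cost of chairs:
1 x $18 = $18
Add both:
$32 + $18 = $50

$50


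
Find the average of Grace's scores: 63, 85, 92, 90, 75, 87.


Add the scores:
63 + 85 + 92 + 90 + 75 + 87 = 492
Divide by the number of tests:
492 / 6 = 82

82


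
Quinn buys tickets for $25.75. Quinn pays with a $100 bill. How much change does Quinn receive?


Start with the amount paid:
$100
Subtract the price:
$100 - $25.75 = $74.25

$74.25


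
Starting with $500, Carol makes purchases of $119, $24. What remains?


Add up expenses:
$119 + $24 = $143
Subtract from budget:
$500 - $143 = $357

$357


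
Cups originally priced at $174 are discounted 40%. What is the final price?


Calculate the discount amount:
40% of $174 = $69.60
Subtract from original:
$174 - $69.60 = $104.40

$104.40


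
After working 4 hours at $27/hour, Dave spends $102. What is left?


Calculate earnings:
4 x $27 = $108
Subtract spending:
$108 - $102 = $6

$6


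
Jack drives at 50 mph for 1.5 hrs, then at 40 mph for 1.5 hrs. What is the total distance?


Leg 1 distance:
50 x 1.5 = 75 miles
Leg 2 distance:
40 x 1.5 = 60 miles
Total distance:
75 + 60 = 135 miles

135 miles


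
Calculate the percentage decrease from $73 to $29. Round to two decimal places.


Find the absolute change:
|29 - 73| = 44
Divide by original and multiply by 100:
44 / 73 x 100 = 60.2739...% ≈ 60.27%

60.27%


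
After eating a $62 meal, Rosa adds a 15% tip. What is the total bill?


Calculate the tip:
15% of $62 = $9.30
Add tip to meal cost:
$62 + $9.30 = $71.30

$71.30


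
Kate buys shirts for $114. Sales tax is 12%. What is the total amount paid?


Calculate the tax:
12% of $114 = $13.68
Add tax to price:
$114 + $13.68 = $127.68

$127.68


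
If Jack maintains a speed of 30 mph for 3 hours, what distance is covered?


Use the formula: distance = speed x time
Speed = 30 mph, Time = 3 hours
30 x 3 = 90 miles

90 miles


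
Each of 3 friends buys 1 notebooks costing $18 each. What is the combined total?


Cost per person:
1 x $18 = $18
Group total:
3 x $18 = $54

$54


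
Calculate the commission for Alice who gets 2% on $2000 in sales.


Convert rate to decimal:
2% = 0.02
Multiply by sales:
$2000 x 0.02 = $40

$40


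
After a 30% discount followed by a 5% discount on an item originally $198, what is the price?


First discount:
30% of $198 = $59.40
Price after first discount:
$198 - $59.40 = $138.60
Second discount:
5% of $138.60 = $6.93
Final price:
$138.60 - $6.93 = $131.67

$131.67


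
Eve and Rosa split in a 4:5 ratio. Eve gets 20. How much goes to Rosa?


Find the multiplier:
20 / 4 = 5
Apply to Rosa's share:
5 x 5 = 25

25


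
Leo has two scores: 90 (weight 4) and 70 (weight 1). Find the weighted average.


Weighted sum:
4 x 90 + 1 x 70 = 430
Total weight:
4 + 1 = 5
Weighted average:
430 / 5 = 86

86


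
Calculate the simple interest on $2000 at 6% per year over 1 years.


Use the formula I = P x R x T / 100
P x R x T = 2000 x 6 x 1 = 12000
I = 12000 / 100 = $120

$120


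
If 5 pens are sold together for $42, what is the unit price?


Total cost: $42
Number of items: 5
Unit price: $42 / 5 = $8.40

$8.40


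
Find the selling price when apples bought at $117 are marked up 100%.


Calculate the markup amount:
100% of $117 = $117
Add to cost:
$117 + $117 = $234

$234


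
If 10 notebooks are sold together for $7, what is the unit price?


Total cost: $7
Number of items: 10
Unit price: $7 / 10 = $0.70

$0.70


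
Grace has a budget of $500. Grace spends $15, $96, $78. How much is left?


Add up expenses:
$15 + $96 + $78 = $189
Subtract from budget:
$500 - $189 = $311

$311


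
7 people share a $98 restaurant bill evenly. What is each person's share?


Total bill: $98
Number of people: 7
Each pays: $98 / 7 = $14

$14


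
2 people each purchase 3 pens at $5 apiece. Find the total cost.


Cost per person:
3 x $5 = $15
Group total:
2 x $15 = $30

$30


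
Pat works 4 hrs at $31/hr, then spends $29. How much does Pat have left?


Calculate earnings:
4 x $31 = $124
Subtract spending:
$124 - $29 = $95

$95


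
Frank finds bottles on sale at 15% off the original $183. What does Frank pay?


Calculate the discount amount:
15% of $183 = $27.45
Subtract from original:
$183 - $27.45 = $155.55

$155.55


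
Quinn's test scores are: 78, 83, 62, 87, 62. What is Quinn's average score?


Add the scores:
78 + 83 + 62 + 87 + 62 = 372
Divide by the number of tests:
372 / 5 = 74.4

74.4


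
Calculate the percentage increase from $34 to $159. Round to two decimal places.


Find the absolute change:
|159 - 34| = 125
Divide by original and multiply by 100:
125 / 34 x 100 = 367.6470...% ≈ 367.65%

367.65%


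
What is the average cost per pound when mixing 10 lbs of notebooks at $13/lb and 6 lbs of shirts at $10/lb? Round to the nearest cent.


Cost of notebooks:
10 x $13 = $130
Cost of shirts:
6 x $10 = $60
Total cost: $130 + $60 = $190
Total weight: 16 lbs
Average: $190 / 16 = $11.875 ≈ $11.88/lb

$11.88/lb


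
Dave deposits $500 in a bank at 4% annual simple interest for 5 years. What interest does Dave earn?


Use the formula I = P x R x T / 100
P x R x T = 500 x 4 x 5 = 10000
I = 10000 / 100 = $100

$100


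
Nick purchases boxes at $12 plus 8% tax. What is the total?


Calculate the tax:
8% of $12 = $0.96
Add tax to price:
$12 + $0.96 = $12.96

$12.96


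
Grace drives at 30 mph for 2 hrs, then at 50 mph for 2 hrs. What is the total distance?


Leg 1 distance:
30 x 2 = 60 miles
Leg 2 distance:
50 x 2 = 100 miles
Total distance:
60 + 100 = 160 miles

160 miles


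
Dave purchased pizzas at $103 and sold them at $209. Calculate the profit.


Selling price = $209
Cost price = $103
Profit = selling price - cost price:
Profit = $209 - $103 = $106

$106


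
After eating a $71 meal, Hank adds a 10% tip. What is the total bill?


Calculate the tip:
10% of $71 = $7.10
Add tip to meal cost:
$71 + $7.10 = $78.10

$78.10


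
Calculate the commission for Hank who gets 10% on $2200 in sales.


Convert rate to decimal:
10% = 0.1
Multiply by sales:
$2200 x 0.1 = $220

$220


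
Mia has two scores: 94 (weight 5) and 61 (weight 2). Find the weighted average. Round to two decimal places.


Weighted sum:
5 x 94 + 2 x 61 = 592
Total weight:
5 + 2 = 7
Weighted average:
592 / 7 = 84.5714... ≈ 84.57

84.57


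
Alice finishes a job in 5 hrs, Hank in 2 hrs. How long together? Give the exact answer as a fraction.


Alice's rate: 1/5 of the job per hour
Hank's rate: 1/2 of the job per hour
Combined rate: 1/5 + 1/2 = 7/10 per hour
Time = 1 / (7/10) = 10/7 hours (≈ 1.43 hours)

10/7 hours


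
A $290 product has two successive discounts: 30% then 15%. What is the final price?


First discount:
30% of $290 = $87
Price after first discount:
$290 - $87 = $203
Second discount:
15% of $203 = $30.45
Final price:
$203 - $30.45 = $172.55

$172.55


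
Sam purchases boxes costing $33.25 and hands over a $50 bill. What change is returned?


Start with the amount paid:
$50
Subtract the price:
$50 - $33.25 = $16.75

$16.75


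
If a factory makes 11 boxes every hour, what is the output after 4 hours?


Production rate: 11 boxes per hour
Time: 4 hours
Total: 11 x 4 = 44 boxes

44 boxes


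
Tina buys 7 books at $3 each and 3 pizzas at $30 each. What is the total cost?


Cost of books:
7 x $3 = $21
Cost of pizzas:
3 x $30 = $90
Add both:
$21 + $90 = $111

$111


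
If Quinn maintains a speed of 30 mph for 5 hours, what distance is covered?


Use the formula: distance = speed x time
Speed = 30 mph, Time = 5 hours
30 x 5 = 150 miles

150 miles


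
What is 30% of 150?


Convert percentage to decimal:
30% = 0.3
Multiply:
150 x 0.3 = 45

45


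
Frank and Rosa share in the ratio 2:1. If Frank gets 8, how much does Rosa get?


Find the multiplier:
8 / 2 = 4
Apply to Rosa's share:
1 x 4 = 4

4


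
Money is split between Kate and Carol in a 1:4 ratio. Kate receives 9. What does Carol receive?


Find the multiplier:
9 / 1 = 9
Apply to Carol's share:
4 x 9 = 36

36


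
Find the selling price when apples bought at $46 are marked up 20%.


Calculate the markup amount:
20% of $46 = $9.20
Add to cost:
$46 + $9.20 = $55.20

$55.20


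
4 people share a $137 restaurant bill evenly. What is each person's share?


Total bill: $137
Number of people: 4
Each pays: $137 / 4 = $34.25

$34.25


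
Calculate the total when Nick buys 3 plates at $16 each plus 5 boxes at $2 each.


Cost of plates:
3 x $16 = $48
Cost of boxes:
5 x $2 = $10
Add both:
$48 + $10 = $58

$58


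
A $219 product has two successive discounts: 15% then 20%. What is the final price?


First discount:
15% of $219 = $32.85
Price after first discount:
$219 - $32.85 = $186.15
Second discount:
20% of $186.15 = $37.23
Final price:
$186.15 - $37.23 = $148.92

$148.92
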